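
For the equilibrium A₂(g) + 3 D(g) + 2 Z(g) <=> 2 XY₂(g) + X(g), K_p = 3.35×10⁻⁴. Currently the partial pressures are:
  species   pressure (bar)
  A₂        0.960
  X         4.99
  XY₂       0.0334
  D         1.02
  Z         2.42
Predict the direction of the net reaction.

toward reactants

Q_p = P(XY₂)²·P(X) / (P(A₂)·P(D)³·P(Z)²) = (0.0334)²·(4.99) / ((0.960)·(1.02)³·(2.42)²) = 9.33×10⁻⁴
Q_p = 9.33×10⁻⁴ > K_p = 3.35×10⁻⁴, so the reverse reaction proceeds.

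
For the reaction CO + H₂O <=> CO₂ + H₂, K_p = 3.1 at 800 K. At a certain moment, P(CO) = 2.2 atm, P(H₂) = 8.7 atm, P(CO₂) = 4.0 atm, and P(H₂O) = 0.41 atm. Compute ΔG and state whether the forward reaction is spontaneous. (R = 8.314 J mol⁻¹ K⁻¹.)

Q_p = P(CO₂)·P(H₂) / (P(CO)·P(H₂O)) = (4.0)·(8.7) / ((2.2)·(0.41)) = 38.6
ΔG = RT ln(Q_p/K_p) = (8.314 J mol⁻¹ K⁻¹)(800 K) × ln(38.6/3.1)
   = (6.651 kJ/mol)(2.522) = 16.8 kJ/mol
ΔG > 0, so the forward reaction is non-spontaneous (proceeds in reverse).

ΔG = 16.8 kJ/mol; the forward reaction is non-spontaneous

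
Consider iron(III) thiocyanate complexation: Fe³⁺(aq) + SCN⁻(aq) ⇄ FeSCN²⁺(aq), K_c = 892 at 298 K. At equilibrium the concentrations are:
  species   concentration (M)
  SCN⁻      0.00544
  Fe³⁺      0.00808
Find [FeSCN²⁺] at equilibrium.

[FeSCN²⁺] = 0.0392 M

At equilibrium, K_c = [FeSCN²⁺] / ([Fe³⁺]·[SCN⁻]) = 892.
([FeSCN²⁺]) / ((0.00808)·(0.00544)) = 892
[FeSCN²⁺] = 0.0392 M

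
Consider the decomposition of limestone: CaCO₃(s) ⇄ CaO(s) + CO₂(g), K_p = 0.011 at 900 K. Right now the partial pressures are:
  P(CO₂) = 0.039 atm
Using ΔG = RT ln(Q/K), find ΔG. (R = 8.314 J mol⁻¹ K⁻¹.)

(CaCO₃, CaO are pure solids — omitted from Q_p.)
Q_p = P(CO₂) = 0.0390
ΔG = RT ln(Q_p/K_p) = (8.314 J mol⁻¹ K⁻¹)(900 K) × ln(0.0390/0.011)
   = (7.483 kJ/mol)(1.266) = 9.47 kJ/mol
ΔG > 0, so the forward reaction is non-spontaneous (proceeds in reverse).

ΔG = 9.47 kJ/mol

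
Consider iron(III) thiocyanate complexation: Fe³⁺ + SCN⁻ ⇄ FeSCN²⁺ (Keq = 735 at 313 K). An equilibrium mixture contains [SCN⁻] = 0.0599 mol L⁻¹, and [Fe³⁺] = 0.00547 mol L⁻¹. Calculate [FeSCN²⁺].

At equilibrium, Keq = [FeSCN²⁺] / ([Fe³⁺]·[SCN⁻]) = 735.
([FeSCN²⁺]) / ((0.00547)·(0.0599)) = 735
[FeSCN²⁺] = 0.241 mol L⁻¹

[FeSCN²⁺] = 0.241 mol L⁻¹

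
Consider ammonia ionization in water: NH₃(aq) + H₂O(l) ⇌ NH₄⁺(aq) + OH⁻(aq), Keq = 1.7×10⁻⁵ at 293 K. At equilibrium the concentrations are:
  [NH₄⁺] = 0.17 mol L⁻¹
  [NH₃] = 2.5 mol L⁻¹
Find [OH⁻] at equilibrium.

(H₂O is a pure liquid — omitted from Keq.)
At equilibrium, Keq = [NH₄⁺]·[OH⁻] / [NH₃] = 1.7×10⁻⁵.
(0.17)·([OH⁻]) / (2.5) = 1.7×10⁻⁵
[OH⁻] = 2.50×10⁻⁴ = 2.5×10⁻⁴ mol L⁻¹

[OH⁻] = 2.5×10⁻⁴ mol L⁻¹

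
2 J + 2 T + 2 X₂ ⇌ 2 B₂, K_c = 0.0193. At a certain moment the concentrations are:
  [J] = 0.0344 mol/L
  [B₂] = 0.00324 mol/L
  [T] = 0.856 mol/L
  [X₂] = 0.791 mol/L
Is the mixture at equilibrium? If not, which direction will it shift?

Q_c = [B₂]² / ([J]²·[T]²·[X₂]²) = (0.00324)² / ((0.0344)²·(0.856)²·(0.791)²) = 0.0193
Q_c = 0.0193 = K_c; the system is at equilibrium.

yes, at equilibrium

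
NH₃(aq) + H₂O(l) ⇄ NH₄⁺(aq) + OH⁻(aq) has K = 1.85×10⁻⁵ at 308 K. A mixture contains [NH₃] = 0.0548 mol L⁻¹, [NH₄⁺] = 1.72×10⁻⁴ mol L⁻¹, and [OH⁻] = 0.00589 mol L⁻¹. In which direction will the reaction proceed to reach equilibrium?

neither direction; the system is at equilibrium

(H₂O is a pure liquid — omitted from Q.)
Q = [NH₄⁺]·[OH⁻] / [NH₃] = (1.72×10⁻⁴)·(0.00589) / (0.0548) = 1.85×10⁻⁵
Q = 1.85×10⁻⁵ = K, so the system is already at equilibrium.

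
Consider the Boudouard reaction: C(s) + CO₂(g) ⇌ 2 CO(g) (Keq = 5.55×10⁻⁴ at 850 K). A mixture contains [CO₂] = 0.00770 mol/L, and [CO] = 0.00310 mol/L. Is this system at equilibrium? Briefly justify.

no; Q > K, reaction proceeds in reverse

(C is a pure solid — omitted from Q.)
Q = [CO]² / [CO₂] = (0.00310)² / (0.00770) = 0.00125
Q = 0.00125 > Keq = 5.55×10⁻⁴: net reverse reaction.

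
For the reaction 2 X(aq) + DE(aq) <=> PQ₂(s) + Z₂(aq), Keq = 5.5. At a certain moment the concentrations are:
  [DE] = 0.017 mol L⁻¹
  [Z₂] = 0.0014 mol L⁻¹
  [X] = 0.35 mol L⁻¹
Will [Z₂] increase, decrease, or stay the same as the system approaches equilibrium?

(PQ₂ is a pure solid — omitted from Q.)
Q = [Z₂] / ([X]²·[DE]) = (0.0014) / ((0.35)²·(0.017)) = 0.67
Q = 0.67 < Keq = 5.5: net forward reaction.
Z₂ is a product, so it increases.

increase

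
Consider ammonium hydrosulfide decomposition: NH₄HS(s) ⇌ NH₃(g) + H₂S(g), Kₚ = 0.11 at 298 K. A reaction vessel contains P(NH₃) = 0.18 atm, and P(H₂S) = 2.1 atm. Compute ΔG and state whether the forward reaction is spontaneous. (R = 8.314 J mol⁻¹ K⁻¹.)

ΔG = 3.06 kJ/mol; the forward reaction is non-spontaneous

(NH₄HS is a pure solid — omitted from Qₚ.)
Qₚ = P(NH₃)·P(H₂S) = (0.18)·(2.1) = 0.378
ΔG = RT ln(Qₚ/Kₚ) = (8.314 J mol⁻¹ K⁻¹)(298 K) × ln(0.378/0.11)
   = (2.478 kJ/mol)(1.234) = 3.06 kJ/mol
ΔG > 0, so the forward reaction is non-spontaneous (proceeds in reverse).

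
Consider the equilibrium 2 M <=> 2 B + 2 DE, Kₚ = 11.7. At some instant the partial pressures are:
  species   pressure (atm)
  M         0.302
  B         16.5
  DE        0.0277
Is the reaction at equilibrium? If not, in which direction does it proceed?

Qₚ = P(B)²·P(DE)² / P(M)² = (16.5)²·(0.0277)² / (0.302)² = 2.29
Qₚ = 2.29 < Kₚ = 11.7, so the forward reaction proceeds.

in the forward direction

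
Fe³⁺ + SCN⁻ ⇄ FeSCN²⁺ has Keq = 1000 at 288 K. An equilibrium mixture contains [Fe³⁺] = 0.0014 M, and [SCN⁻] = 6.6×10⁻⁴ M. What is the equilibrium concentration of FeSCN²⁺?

[FeSCN²⁺] = 9.2×10⁻⁴ M

At equilibrium, Keq = [FeSCN²⁺] / ([Fe³⁺]·[SCN⁻]) = 1000.
([FeSCN²⁺]) / ((0.0014)·(6.6×10⁻⁴)) = 1000
[FeSCN²⁺] = 9.24×10⁻⁴ = 9.2×10⁻⁴ M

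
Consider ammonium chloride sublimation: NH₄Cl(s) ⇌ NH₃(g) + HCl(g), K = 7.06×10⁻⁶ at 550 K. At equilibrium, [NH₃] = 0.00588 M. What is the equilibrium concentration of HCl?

(NH₄Cl is a pure solid — omitted from K.)
At equilibrium, K = [NH₃]·[HCl] = 7.06×10⁻⁶.
(0.00588)·([HCl]) = 7.06×10⁻⁶
[HCl] = 0.00120 M

[HCl] = 0.00120 M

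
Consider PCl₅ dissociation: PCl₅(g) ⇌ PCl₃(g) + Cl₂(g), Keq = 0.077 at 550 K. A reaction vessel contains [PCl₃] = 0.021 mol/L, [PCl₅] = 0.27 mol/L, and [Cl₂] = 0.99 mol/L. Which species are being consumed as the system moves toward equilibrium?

none (at equilibrium)

Q = [PCl₃]·[Cl₂] / [PCl₅] = (0.021)·(0.99) / (0.27) = 0.077
Q = 0.077 = Keq; the system is at equilibrium.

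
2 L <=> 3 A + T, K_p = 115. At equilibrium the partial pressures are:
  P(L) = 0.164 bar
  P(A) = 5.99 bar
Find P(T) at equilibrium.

At equilibrium, K_p = P(A)³·P(T) / P(L)² = 115.
(5.99)³·(P(T)) / (0.164)² = 115
P(T) = 0.0144 bar

P(T) = 0.0144 bar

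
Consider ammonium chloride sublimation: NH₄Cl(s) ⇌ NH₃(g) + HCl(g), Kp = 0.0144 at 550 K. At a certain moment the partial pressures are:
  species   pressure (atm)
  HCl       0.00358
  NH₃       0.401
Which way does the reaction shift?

to the right

(NH₄Cl is a pure solid — omitted from Qp.)
Qp = P(NH₃)·P(HCl) = (0.401)·(0.00358) = 0.00144
Qp = 0.00144 < Kp = 0.0144, so the forward reaction proceeds.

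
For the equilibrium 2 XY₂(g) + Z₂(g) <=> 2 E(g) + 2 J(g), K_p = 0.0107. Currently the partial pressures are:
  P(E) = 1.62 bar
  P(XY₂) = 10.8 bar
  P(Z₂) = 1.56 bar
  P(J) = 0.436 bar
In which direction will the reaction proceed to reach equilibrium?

Q_p = P(E)²·P(J)² / (P(XY₂)²·P(Z₂)) = (1.62)²·(0.436)² / ((10.8)²·(1.56)) = 0.00274
Q_p = 0.00274 < K_p = 0.0107, so the forward reaction proceeds.

toward products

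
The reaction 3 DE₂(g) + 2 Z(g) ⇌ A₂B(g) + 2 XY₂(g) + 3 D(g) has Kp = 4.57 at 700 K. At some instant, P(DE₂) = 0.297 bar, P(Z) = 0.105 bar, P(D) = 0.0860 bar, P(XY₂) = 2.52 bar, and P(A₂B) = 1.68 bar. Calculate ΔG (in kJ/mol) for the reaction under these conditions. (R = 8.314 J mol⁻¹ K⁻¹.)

Qp = P(A₂B)·P(XY₂)²·P(D)³ / (P(DE₂)³·P(Z)²) = (1.68)·(2.52)²·(0.0860)³ / ((0.297)³·(0.105)²) = 23.5
ΔG = RT ln(Qp/Kp) = (8.314 J mol⁻¹ K⁻¹)(700 K) × ln(23.5/4.57)
   = (5.820 kJ/mol)(1.637) = 9.53 kJ/mol
ΔG > 0, so the forward reaction is non-spontaneous (proceeds in reverse).

ΔG = 9.53 kJ/mol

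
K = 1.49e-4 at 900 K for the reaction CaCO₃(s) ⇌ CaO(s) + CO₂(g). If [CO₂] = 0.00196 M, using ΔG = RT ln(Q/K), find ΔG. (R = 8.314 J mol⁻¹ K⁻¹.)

ΔG = 19.3 kJ/mol

(CaCO₃, CaO are pure solids — omitted from Q.)
Q = [CO₂] = 0.00196
ΔG = RT ln(Q/K) = (8.314 J mol⁻¹ K⁻¹)(900 K) × ln(0.00196/1.49e-4)
   = (7.483 kJ/mol)(2.577) = 19.3 kJ/mol
ΔG > 0, so the forward reaction is non-spontaneous (proceeds in reverse).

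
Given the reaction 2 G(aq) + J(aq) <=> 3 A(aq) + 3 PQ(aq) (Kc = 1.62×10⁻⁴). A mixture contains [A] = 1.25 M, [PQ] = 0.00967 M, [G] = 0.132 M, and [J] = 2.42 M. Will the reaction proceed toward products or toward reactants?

forward (toward products)

Qc = [A]³·[PQ]³ / ([G]²·[J]) = (1.25)³·(0.00967)³ / ((0.132)²·(2.42)) = 4.19×10⁻⁵
Qc = 4.19×10⁻⁵ < Kc = 1.62×10⁻⁴, so the forward reaction proceeds.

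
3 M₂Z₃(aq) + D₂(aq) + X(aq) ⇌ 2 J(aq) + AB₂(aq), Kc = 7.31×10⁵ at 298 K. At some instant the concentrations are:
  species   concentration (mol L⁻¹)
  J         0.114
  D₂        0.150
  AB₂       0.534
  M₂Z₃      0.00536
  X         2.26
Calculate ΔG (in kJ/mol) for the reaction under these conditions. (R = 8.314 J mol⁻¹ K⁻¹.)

Qc = [J]²·[AB₂] / ([M₂Z₃]³·[D₂]·[X]) = (0.114)²·(0.534) / ((0.00536)³·(0.150)·(2.26)) = 1.33×10⁵
ΔG = RT ln(Qc/Kc) = (8.314 J mol⁻¹ K⁻¹)(298 K) × ln(1.33×10⁵/7.31×10⁵)
   = (2.478 kJ/mol)(-1.704) = -4.22 kJ/mol
ΔG < 0, so the forward reaction is spontaneous (proceeds forward).

ΔG = -4.22 kJ/mol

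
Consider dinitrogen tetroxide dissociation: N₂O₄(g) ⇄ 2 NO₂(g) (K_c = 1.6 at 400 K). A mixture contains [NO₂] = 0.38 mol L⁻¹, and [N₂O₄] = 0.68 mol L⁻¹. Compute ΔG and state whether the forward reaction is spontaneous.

ΔG = -6.72 kJ/mol; the forward reaction is spontaneous

Q_c = [NO₂]² / [N₂O₄] = (0.38)² / (0.68) = 0.212
ΔG = RT ln(Q_c/K_c) = (8.314 J mol⁻¹ K⁻¹)(400 K) × ln(0.212/1.6)
   = (3.326 kJ/mol)(-2.021) = -6.72 kJ/mol
ΔG < 0, so the forward reaction is spontaneous (proceeds forward).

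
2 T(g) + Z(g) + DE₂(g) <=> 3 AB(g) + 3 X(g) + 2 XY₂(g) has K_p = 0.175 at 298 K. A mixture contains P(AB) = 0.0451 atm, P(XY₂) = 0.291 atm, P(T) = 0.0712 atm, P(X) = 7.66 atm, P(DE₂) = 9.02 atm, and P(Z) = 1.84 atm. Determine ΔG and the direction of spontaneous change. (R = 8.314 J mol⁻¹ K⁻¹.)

ΔG = -3.57 kJ/mol; the forward reaction is spontaneous

Q_p = P(AB)³·P(X)³·P(XY₂)² / (P(T)²·P(Z)·P(DE₂)) = (0.0451)³·(7.66)³·(0.291)² / ((0.0712)²·(1.84)·(9.02)) = 0.0415
ΔG = RT ln(Q_p/K_p) = (8.314 J mol⁻¹ K⁻¹)(298 K) × ln(0.0415/0.175)
   = (2.478 kJ/mol)(-1.439) = -3.57 kJ/mol
ΔG < 0, so the forward reaction is spontaneous (proceeds forward).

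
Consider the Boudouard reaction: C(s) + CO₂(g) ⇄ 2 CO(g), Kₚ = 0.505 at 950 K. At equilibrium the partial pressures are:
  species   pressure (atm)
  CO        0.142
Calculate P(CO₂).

(C is a pure solid — omitted from Kₚ.)
At equilibrium, Kₚ = P(CO)² / P(CO₂) = 0.505.
(0.142)² / (P(CO₂)) = 0.505
P(CO₂) = 0.0399 atm

P(CO₂) = 0.0399 atm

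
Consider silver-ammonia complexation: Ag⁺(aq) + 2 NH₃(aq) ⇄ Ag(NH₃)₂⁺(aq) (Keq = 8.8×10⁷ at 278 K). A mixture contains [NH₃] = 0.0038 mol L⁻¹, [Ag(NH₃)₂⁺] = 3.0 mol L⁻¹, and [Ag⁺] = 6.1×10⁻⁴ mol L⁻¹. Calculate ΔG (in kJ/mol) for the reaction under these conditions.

ΔG = 3.13 kJ/mol

Q = [Ag(NH₃)₂⁺] / ([Ag⁺]·[NH₃]²) = (3.0) / ((6.1×10⁻⁴)·(0.0038)²) = 3.41×10⁸
ΔG = RT ln(Q/Keq) = (8.314 J mol⁻¹ K⁻¹)(278 K) × ln(3.41×10⁸/8.8×10⁷)
   = (2.311 kJ/mol)(1.355) = 3.13 kJ/mol
ΔG > 0, so the forward reaction is non-spontaneous (proceeds in reverse).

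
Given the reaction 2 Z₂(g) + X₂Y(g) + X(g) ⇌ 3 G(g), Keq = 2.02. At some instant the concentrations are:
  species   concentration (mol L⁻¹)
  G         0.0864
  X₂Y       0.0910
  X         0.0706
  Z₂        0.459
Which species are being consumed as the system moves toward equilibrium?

Q = [G]³ / ([Z₂]²·[X₂Y]·[X]) = (0.0864)³ / ((0.459)²·(0.0910)·(0.0706)) = 0.477
Q = 0.477 < Keq = 2.02: net forward reaction.

Z₂, X₂Y, X (reactants)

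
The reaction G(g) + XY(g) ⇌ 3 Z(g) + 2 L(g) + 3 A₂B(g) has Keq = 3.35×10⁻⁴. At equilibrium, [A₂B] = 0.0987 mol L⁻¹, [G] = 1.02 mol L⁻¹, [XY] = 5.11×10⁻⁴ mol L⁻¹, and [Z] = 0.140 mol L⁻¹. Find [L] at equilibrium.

[L] = 0.257 mol L⁻¹

At equilibrium, Keq = [Z]³·[L]²·[A₂B]³ / ([G]·[XY]) = 3.35×10⁻⁴.
(0.140)³·([L])²·(0.0987)³ / ((1.02)·(5.11×10⁻⁴)) = 3.35×10⁻⁴
[L]² = 0.0662 ⇒ [L] = 0.257 mol L⁻¹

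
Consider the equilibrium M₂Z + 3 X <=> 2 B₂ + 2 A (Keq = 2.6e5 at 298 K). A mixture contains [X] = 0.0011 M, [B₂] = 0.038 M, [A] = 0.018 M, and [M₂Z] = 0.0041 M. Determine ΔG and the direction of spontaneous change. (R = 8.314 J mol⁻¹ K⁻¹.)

Q = [B₂]²·[A]² / ([M₂Z]·[X]³) = (0.038)²·(0.018)² / ((0.0041)·(0.0011)³) = 85700
ΔG = RT ln(Q/Keq) = (8.314 J mol⁻¹ K⁻¹)(298 K) × ln(85700/2.6e5)
   = (2.478 kJ/mol)(-1.110) = -2.75 kJ/mol
ΔG < 0, so the forward reaction is spontaneous (proceeds forward).

ΔG = -2.75 kJ/mol; the forward reaction is spontaneous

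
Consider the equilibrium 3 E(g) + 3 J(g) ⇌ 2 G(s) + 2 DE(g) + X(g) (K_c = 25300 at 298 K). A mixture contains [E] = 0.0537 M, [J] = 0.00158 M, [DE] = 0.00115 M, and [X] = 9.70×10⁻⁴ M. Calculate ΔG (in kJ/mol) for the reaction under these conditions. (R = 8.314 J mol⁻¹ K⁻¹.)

(G is a pure solid — omitted from Q_c.)
Q_c = [DE]²·[X] / ([E]³·[J]³) = (0.00115)²·(9.70×10⁻⁴) / ((0.0537)³·(0.00158)³) = 2100
ΔG = RT ln(Q_c/K_c) = (8.314 J mol⁻¹ K⁻¹)(298 K) × ln(2100/25300)
   = (2.478 kJ/mol)(-2.489) = -6.17 kJ/mol
ΔG < 0, so the forward reaction is spontaneous (proceeds forward).

ΔG = -6.17 kJ/mol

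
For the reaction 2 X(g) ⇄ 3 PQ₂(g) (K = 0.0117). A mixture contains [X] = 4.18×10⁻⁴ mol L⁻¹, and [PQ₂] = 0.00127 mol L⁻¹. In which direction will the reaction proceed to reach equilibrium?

Q = [PQ₂]³ / [X]² = (0.00127)³ / (4.18×10⁻⁴)² = 0.0117
Q = 0.0117 = K, so the system is already at equilibrium.

neither direction; the system is at equilibrium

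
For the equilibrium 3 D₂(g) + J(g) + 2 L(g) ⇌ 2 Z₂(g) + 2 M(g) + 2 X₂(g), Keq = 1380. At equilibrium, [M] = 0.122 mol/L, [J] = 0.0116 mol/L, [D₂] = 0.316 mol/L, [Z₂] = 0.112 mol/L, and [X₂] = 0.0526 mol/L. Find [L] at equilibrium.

At equilibrium, Keq = [Z₂]²·[M]²·[X₂]² / ([D₂]³·[J]·[L]²) = 1380.
(0.112)²·(0.122)²·(0.0526)² / ((0.316)³·(0.0116)·([L])²) = 1380
[L]² = 1.02×10⁻⁶ ⇒ [L] = 0.00101 mol/L

[L] = 0.00101 mol/L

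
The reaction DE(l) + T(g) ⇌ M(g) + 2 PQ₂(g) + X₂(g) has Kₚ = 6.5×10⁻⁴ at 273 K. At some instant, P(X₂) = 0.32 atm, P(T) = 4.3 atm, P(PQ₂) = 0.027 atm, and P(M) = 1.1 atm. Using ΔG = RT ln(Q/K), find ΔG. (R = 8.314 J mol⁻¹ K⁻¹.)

ΔG = -5.42 kJ/mol

(DE is a pure liquid — omitted from Qₚ.)
Qₚ = P(M)·P(PQ₂)²·P(X₂) / P(T) = (1.1)·(0.027)²·(0.32) / (4.3) = 5.97×10⁻⁵
ΔG = RT ln(Qₚ/Kₚ) = (8.314 J mol⁻¹ K⁻¹)(273 K) × ln(5.97×10⁻⁵/6.5×10⁻⁴)
   = (2.270 kJ/mol)(-2.388) = -5.42 kJ/mol
ΔG < 0, so the forward reaction is spontaneous (proceeds forward).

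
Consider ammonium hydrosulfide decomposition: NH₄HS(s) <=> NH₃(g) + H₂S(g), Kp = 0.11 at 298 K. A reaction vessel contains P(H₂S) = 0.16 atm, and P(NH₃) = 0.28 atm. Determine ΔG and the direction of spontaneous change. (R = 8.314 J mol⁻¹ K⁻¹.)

(NH₄HS is a pure solid — omitted from Qp.)
Qp = P(NH₃)·P(H₂S) = (0.28)·(0.16) = 0.0448
ΔG = RT ln(Qp/Kp) = (8.314 J mol⁻¹ K⁻¹)(298 K) × ln(0.0448/0.11)
   = (2.478 kJ/mol)(-0.8983) = -2.23 kJ/mol
ΔG < 0, so the forward reaction is spontaneous (proceeds forward).

ΔG = -2.23 kJ/mol; the forward reaction is spontaneous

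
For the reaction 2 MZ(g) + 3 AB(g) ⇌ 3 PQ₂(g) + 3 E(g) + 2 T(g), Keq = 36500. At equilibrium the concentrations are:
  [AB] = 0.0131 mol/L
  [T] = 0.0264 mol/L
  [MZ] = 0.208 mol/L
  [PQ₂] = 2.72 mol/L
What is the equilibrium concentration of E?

[E] = 0.633 mol/L

At equilibrium, Keq = [PQ₂]³·[E]³·[T]² / ([MZ]²·[AB]³) = 36500.
(2.72)³·([E])³·(0.0264)² / ((0.208)²·(0.0131)³) = 36500
[E]³ = 0.253 ⇒ [E] = 0.633 mol/L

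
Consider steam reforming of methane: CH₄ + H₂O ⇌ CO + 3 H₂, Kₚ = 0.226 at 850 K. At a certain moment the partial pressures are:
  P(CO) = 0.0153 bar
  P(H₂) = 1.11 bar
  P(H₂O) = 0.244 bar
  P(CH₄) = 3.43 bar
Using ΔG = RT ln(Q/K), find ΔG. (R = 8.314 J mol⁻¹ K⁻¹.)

Qₚ = P(CO)·P(H₂)³ / (P(CH₄)·P(H₂O)) = (0.0153)·(1.11)³ / ((3.43)·(0.244)) = 0.0250
ΔG = RT ln(Qₚ/Kₚ) = (8.314 J mol⁻¹ K⁻¹)(850 K) × ln(0.0250/0.226)
   = (7.067 kJ/mol)(-2.202) = -15.6 kJ/mol
ΔG < 0, so the forward reaction is spontaneous (proceeds forward).

ΔG = -15.6 kJ/mol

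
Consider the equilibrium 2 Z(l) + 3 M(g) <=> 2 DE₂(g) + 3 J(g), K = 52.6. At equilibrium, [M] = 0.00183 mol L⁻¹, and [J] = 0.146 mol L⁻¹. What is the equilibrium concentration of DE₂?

(Z is a pure liquid — omitted from K.)
At equilibrium, K = [DE₂]²·[J]³ / [M]³ = 52.6.
([DE₂])²·(0.146)³ / (0.00183)³ = 52.6
[DE₂]² = 1.04×10⁻⁴ ⇒ [DE₂] = 0.0102 mol L⁻¹

[DE₂] = 0.0102 mol L⁻¹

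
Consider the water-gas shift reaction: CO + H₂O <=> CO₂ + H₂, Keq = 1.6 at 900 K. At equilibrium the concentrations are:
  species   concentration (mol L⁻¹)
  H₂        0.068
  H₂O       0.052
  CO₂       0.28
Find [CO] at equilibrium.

At equilibrium, Keq = [CO₂]·[H₂] / ([CO]·[H₂O]) = 1.6.
(0.28)·(0.068) / (([CO])·(0.052)) = 1.6
[CO] = 0.229 = 0.23 mol L⁻¹

[CO] = 0.23 mol L⁻¹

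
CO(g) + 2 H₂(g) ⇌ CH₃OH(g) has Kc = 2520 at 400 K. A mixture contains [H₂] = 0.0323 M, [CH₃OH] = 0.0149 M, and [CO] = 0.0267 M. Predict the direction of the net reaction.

Qc = [CH₃OH] / ([CO]·[H₂]²) = (0.0149) / ((0.0267)·(0.0323)²) = 535
Qc = 535 < Kc = 2520, so the forward reaction proceeds.

forward (toward products)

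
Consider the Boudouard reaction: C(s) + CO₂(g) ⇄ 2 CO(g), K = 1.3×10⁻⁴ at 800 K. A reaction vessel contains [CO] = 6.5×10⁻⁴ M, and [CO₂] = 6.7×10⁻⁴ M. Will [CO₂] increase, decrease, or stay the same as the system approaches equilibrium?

(C is a pure solid — omitted from Q.)
Q = [CO]² / [CO₂] = (6.5×10⁻⁴)² / (6.7×10⁻⁴) = 6.3×10⁻⁴
Q = 6.3×10⁻⁴ > K = 1.3×10⁻⁴: net reverse reaction.
CO₂ is a reactant, so it increases.

increase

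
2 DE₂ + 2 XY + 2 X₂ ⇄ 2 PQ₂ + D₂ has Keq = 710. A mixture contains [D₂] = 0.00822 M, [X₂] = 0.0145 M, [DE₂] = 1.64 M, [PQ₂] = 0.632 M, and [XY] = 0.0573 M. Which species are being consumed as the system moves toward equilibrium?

PQ₂, D₂ (products)

Q = [PQ₂]²·[D₂] / ([DE₂]²·[XY]²·[X₂]²) = (0.632)²·(0.00822) / ((1.64)²·(0.0573)²·(0.0145)²) = 1770
Q = 1770 > Keq = 710: net reverse reaction.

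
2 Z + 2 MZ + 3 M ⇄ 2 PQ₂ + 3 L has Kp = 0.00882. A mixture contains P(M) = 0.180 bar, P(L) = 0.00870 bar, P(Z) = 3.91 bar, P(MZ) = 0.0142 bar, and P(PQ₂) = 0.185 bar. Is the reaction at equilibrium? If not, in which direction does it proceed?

Qp = P(PQ₂)²·P(L)³ / (P(Z)²·P(MZ)²·P(M)³) = (0.185)²·(0.00870)³ / ((3.91)²·(0.0142)²·(0.180)³) = 0.00125
Qp = 0.00125 < Kp = 0.00882, so the forward reaction proceeds.

forward (toward products)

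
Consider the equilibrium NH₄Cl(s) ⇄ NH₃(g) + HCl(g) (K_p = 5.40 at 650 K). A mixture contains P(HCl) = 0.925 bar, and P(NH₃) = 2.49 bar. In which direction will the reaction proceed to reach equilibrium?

toward products

(NH₄Cl is a pure solid — omitted from Q_p.)
Q_p = P(NH₃)·P(HCl) = (2.49)·(0.925) = 2.30
Q_p = 2.30 < K_p = 5.40, so the forward reaction proceeds.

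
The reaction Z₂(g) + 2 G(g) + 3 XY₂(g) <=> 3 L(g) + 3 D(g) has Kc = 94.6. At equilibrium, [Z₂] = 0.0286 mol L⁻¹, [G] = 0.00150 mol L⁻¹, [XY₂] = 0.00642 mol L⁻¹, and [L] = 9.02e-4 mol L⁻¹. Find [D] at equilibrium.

At equilibrium, Kc = [L]³·[D]³ / ([Z₂]·[G]²·[XY₂]³) = 94.6.
(9.02e-4)³·([D])³ / ((0.0286)·(0.00150)²·(0.00642)³) = 94.6
[D]³ = 0.00219 ⇒ [D] = 0.130 mol L⁻¹

[D] = 0.130 mol L⁻¹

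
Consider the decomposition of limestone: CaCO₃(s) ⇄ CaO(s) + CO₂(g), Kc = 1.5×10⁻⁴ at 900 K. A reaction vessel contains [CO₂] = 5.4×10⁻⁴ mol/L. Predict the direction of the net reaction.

(CaCO₃, CaO are pure solids — omitted from Qc.)
Qc = [CO₂] = 5.4×10⁻⁴
Qc = 5.4×10⁻⁴ > Kc = 1.5×10⁻⁴, so the reverse reaction proceeds.

reverse (toward reactants)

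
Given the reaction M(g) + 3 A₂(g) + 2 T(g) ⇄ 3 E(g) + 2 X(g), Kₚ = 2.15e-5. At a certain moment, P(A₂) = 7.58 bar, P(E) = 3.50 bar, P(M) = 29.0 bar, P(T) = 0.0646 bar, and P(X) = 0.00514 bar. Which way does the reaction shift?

Qₚ = P(E)³·P(X)² / (P(M)·P(A₂)³·P(T)²) = (3.50)³·(0.00514)² / ((29.0)·(7.58)³·(0.0646)²) = 2.15e-5
Qₚ = 2.15e-5 = Kₚ, so the system is already at equilibrium.

at equilibrium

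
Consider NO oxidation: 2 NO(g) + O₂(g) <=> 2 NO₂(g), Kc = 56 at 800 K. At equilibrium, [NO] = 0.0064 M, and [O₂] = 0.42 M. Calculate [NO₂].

At equilibrium, Kc = [NO₂]² / ([NO]²·[O₂]) = 56.
([NO₂])² / ((0.0064)²·(0.42)) = 56
[NO₂]² = 9.63e-4 ⇒ [NO₂] = 0.031 M

[NO₂] = 0.031 M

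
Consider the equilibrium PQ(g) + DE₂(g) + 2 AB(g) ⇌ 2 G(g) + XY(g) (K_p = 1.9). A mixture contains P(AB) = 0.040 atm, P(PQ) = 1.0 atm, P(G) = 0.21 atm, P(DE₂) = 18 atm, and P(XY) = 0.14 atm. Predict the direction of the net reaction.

Q_p = P(G)²·P(XY) / (P(PQ)·P(DE₂)·P(AB)²) = (0.21)²·(0.14) / ((1.0)·(18)·(0.040)²) = 0.21
Q_p = 0.21 < K_p = 1.9, so the forward reaction proceeds.

in the forward direction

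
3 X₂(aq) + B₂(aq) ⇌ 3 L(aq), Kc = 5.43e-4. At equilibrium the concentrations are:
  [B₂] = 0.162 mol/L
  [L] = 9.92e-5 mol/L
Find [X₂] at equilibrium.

At equilibrium, Kc = [L]³ / ([X₂]³·[B₂]) = 5.43e-4.
(9.92e-5)³ / (([X₂])³·(0.162)) = 5.43e-4
[X₂]³ = 1.11e-8 ⇒ [X₂] = 0.00223 mol/L

[X₂] = 0.00223 mol/L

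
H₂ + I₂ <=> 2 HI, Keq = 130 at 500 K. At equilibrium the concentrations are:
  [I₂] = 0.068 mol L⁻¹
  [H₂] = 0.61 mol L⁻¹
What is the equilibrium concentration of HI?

At equilibrium, Keq = [HI]² / ([H₂]·[I₂]) = 130.
([HI])² / ((0.61)·(0.068)) = 130
[HI]² = 5.39 ⇒ [HI] = 2.3 mol L⁻¹

[HI] = 2.3 mol L⁻¹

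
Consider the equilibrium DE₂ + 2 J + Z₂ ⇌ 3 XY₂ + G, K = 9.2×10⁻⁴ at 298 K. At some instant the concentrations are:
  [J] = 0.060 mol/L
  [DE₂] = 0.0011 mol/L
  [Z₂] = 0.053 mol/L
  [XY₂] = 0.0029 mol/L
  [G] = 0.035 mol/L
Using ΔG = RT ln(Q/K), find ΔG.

Q = [XY₂]³·[G] / ([DE₂]·[J]²·[Z₂]) = (0.0029)³·(0.035) / ((0.0011)·(0.060)²·(0.053)) = 0.00407
ΔG = RT ln(Q/K) = (8.314 J mol⁻¹ K⁻¹)(298 K) × ln(0.00407/9.2×10⁻⁴)
   = (2.478 kJ/mol)(1.487) = 3.68 kJ/mol
ΔG > 0, so the forward reaction is non-spontaneous (proceeds in reverse).

ΔG = 3.68 kJ/mol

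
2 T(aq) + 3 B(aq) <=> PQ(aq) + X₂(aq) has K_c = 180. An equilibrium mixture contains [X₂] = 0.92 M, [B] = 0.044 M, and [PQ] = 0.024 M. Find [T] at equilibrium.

At equilibrium, K_c = [PQ]·[X₂] / ([T]²·[B]³) = 180.
(0.024)·(0.92) / (([T])²·(0.044)³) = 180
[T]² = 1.44 ⇒ [T] = 1.2 M

[T] = 1.2 M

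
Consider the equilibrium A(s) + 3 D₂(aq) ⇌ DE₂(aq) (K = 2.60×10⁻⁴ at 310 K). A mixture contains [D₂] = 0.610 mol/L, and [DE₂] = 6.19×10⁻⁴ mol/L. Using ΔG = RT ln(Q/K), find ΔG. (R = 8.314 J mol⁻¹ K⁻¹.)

ΔG = 6.06 kJ/mol

(A is a pure solid — omitted from Q.)
Q = [DE₂] / [D₂]³ = (6.19×10⁻⁴) / (0.610)³ = 0.00273
ΔG = RT ln(Q/K) = (8.314 J mol⁻¹ K⁻¹)(310 K) × ln(0.00273/2.60×10⁻⁴)
   = (2.577 kJ/mol)(2.351) = 6.06 kJ/mol
ΔG > 0, so the forward reaction is non-spontaneous (proceeds in reverse).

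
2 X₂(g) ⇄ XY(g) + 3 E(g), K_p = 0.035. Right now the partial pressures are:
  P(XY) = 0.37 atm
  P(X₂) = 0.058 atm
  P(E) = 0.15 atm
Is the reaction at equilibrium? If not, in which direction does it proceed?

to the left

Q_p = P(XY)·P(E)³ / P(X₂)² = (0.37)·(0.15)³ / (0.058)² = 0.37
Q_p = 0.37 > K_p = 0.035, so the reverse reaction proceeds.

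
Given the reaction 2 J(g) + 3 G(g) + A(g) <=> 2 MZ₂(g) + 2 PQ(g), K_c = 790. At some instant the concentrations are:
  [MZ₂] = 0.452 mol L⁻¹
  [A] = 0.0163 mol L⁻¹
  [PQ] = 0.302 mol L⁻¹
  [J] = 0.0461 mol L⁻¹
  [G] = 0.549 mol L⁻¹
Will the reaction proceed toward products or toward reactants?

Q_c = [MZ₂]²·[PQ]² / ([J]²·[G]³·[A]) = (0.452)²·(0.302)² / ((0.0461)²·(0.549)³·(0.0163)) = 3250
Q_c = 3250 > K_c = 790, so the reverse reaction proceeds.

reverse (toward reactants)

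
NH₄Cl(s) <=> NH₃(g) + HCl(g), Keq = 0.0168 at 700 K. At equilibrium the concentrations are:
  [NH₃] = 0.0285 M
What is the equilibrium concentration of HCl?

[HCl] = 0.589 M

(NH₄Cl is a pure solid — omitted from Keq.)
At equilibrium, Keq = [NH₃]·[HCl] = 0.0168.
(0.0285)·([HCl]) = 0.0168
[HCl] = 0.589 M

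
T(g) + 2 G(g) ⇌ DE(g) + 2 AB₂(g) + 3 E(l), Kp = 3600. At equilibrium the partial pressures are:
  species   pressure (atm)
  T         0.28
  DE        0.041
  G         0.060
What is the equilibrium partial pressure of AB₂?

(E is a pure liquid — omitted from Kp.)
At equilibrium, Kp = P(DE)·P(AB₂)² / (P(T)·P(G)²) = 3600.
(0.041)·(P(AB₂))² / ((0.28)·(0.060)²) = 3600
P(AB₂)² = 88.5 ⇒ P(AB₂) = 9.4 atm

P(AB₂) = 9.4 atm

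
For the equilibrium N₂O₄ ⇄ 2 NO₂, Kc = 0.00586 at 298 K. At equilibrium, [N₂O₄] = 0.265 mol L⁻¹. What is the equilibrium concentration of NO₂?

[NO₂] = 0.0394 mol L⁻¹

At equilibrium, Kc = [NO₂]² / [N₂O₄] = 0.00586.
([NO₂])² / (0.265) = 0.00586
[NO₂]² = 0.00155 ⇒ [NO₂] = 0.0394 mol L⁻¹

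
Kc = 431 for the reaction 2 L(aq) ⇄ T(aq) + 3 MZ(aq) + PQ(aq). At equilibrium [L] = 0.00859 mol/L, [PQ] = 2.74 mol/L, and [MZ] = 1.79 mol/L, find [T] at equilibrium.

[T] = 0.00202 mol/L

At equilibrium, Kc = [T]·[MZ]³·[PQ] / [L]² = 431.
([T])·(1.79)³·(2.74) / (0.00859)² = 431
[T] = 0.00202 mol/L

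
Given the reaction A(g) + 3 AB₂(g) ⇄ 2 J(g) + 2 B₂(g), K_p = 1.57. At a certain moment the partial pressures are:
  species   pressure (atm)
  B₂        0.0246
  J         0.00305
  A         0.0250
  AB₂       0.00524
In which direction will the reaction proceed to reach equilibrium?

no net change (already at equilibrium)

Q_p = P(J)²·P(B₂)² / (P(A)·P(AB₂)³) = (0.00305)²·(0.0246)² / ((0.0250)·(0.00524)³) = 1.57
Q_p = 1.57 = K_p, so the system is already at equilibrium.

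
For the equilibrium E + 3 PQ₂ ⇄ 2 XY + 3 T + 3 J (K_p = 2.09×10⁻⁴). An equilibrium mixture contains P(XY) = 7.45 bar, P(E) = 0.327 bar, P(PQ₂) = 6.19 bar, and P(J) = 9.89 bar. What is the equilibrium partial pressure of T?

P(T) = 0.00671 bar

At equilibrium, K_p = P(XY)²·P(T)³·P(J)³ / (P(E)·P(PQ₂)³) = 2.09×10⁻⁴.
(7.45)²·(P(T))³·(9.89)³ / ((0.327)·(6.19)³) = 2.09×10⁻⁴
P(T)³ = 3.02×10⁻⁷ ⇒ P(T) = 0.00671 bar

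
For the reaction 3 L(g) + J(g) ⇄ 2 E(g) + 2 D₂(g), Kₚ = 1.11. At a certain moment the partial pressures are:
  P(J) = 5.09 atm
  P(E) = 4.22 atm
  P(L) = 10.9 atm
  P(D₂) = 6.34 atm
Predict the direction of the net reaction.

in the forward direction

Qₚ = P(E)²·P(D₂)² / (P(L)³·P(J)) = (4.22)²·(6.34)² / ((10.9)³·(5.09)) = 0.109
Qₚ = 0.109 < Kₚ = 1.11, so the forward reaction proceeds.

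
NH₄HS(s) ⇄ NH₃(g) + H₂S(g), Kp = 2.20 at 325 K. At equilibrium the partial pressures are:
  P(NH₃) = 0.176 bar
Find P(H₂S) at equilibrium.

P(H₂S) = 12.5 bar

(NH₄HS is a pure solid — omitted from Kp.)
At equilibrium, Kp = P(NH₃)·P(H₂S) = 2.20.
(0.176)·(P(H₂S)) = 2.20
P(H₂S) = 12.5 bar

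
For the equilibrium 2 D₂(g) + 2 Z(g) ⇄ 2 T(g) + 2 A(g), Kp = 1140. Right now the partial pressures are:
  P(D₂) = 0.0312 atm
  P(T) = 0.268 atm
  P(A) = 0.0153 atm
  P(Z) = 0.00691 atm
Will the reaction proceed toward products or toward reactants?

in the forward direction

Qp = P(T)²·P(A)² / (P(D₂)²·P(Z)²) = (0.268)²·(0.0153)² / ((0.0312)²·(0.00691)²) = 362
Qp = 362 < Kp = 1140, so the forward reaction proceeds.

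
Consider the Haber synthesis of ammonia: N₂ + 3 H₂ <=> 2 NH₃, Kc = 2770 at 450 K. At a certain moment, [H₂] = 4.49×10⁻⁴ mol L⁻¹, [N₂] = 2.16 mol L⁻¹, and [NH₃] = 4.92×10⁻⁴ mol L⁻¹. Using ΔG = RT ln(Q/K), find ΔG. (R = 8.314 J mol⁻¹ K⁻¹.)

Qc = [NH₃]² / ([N₂]·[H₂]³) = (4.92×10⁻⁴)² / ((2.16)·(4.49×10⁻⁴)³) = 1240
ΔG = RT ln(Qc/Kc) = (8.314 J mol⁻¹ K⁻¹)(450 K) × ln(1240/2770)
   = (3.741 kJ/mol)(-0.8037) = -3.01 kJ/mol
ΔG < 0, so the forward reaction is spontaneous (proceeds forward).

ΔG = -3.01 kJ/mol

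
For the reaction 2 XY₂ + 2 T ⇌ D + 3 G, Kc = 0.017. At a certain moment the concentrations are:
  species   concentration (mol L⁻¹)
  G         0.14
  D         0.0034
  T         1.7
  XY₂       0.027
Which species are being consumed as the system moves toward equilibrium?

Qc = [D]·[G]³ / ([XY₂]²·[T]²) = (0.0034)·(0.14)³ / ((0.027)²·(1.7)²) = 0.0044
Qc = 0.0044 < Kc = 0.017: net forward reaction.

XY₂, T (reactants)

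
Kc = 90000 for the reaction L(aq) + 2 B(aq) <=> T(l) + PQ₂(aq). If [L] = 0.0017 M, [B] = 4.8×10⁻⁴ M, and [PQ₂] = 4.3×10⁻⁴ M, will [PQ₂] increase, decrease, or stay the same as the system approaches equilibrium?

decrease

(T is a pure liquid — omitted from Qc.)
Qc = [PQ₂] / ([L]·[B]²) = (4.3×10⁻⁴) / ((0.0017)·(4.8×10⁻⁴)²) = 1.1×10⁶
Qc = 1.1×10⁶ > Kc = 90000: net reverse reaction.
PQ₂ is a product, so it decreases.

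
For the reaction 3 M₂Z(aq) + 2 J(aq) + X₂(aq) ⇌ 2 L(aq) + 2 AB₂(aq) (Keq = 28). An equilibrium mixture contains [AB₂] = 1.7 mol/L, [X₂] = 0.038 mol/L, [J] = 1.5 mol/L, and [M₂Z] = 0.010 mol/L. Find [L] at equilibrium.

[L] = 9.1e-4 mol/L

At equilibrium, Keq = [L]²·[AB₂]² / ([M₂Z]³·[J]²·[X₂]) = 28.
([L])²·(1.7)² / ((0.010)³·(1.5)²·(0.038)) = 28
[L]² = 8.28e-7 ⇒ [L] = 9.1e-4 mol/L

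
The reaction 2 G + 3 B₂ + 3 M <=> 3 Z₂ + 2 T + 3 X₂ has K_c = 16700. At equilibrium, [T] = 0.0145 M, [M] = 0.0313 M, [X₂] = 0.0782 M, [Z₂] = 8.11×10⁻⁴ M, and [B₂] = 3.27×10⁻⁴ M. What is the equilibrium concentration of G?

At equilibrium, K_c = [Z₂]³·[T]²·[X₂]³ / ([G]²·[B₂]³·[M]³) = 16700.
(8.11×10⁻⁴)³·(0.0145)²·(0.0782)³ / (([G])²·(3.27×10⁻⁴)³·(0.0313)³) = 16700
[G]² = 3.00×10⁻⁶ ⇒ [G] = 0.00173 M

[G] = 0.00173 M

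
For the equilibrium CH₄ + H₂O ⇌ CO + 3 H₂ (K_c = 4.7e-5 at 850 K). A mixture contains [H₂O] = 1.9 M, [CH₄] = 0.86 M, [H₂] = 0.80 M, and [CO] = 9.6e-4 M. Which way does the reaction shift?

toward reactants

Q_c = [CO]·[H₂]³ / ([CH₄]·[H₂O]) = (9.6e-4)·(0.80)³ / ((0.86)·(1.9)) = 3.0e-4
Q_c = 3.0e-4 > K_c = 4.7e-5, so the reverse reaction proceeds.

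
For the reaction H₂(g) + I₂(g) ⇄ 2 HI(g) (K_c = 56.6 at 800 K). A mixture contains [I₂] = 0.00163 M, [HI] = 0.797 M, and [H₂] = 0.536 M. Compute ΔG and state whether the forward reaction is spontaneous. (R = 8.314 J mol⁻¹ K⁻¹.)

ΔG = 17.0 kJ/mol; the forward reaction is non-spontaneous

Q_c = [HI]² / ([H₂]·[I₂]) = (0.797)² / ((0.536)·(0.00163)) = 727
ΔG = RT ln(Q_c/K_c) = (8.314 J mol⁻¹ K⁻¹)(800 K) × ln(727/56.6)
   = (6.651 kJ/mol)(2.553) = 17.0 kJ/mol
ΔG > 0, so the forward reaction is non-spontaneous (proceeds in reverse).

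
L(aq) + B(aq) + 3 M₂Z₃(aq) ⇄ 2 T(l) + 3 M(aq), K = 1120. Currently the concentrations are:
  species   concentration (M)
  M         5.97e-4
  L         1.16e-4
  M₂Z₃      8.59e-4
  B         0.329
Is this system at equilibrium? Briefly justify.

(T is a pure liquid — omitted from Q.)
Q = [M]³ / ([L]·[B]·[M₂Z₃]³) = (5.97e-4)³ / ((1.16e-4)·(0.329)·(8.59e-4)³) = 8800
Q = 8800 > K = 1120: net reverse reaction.

no; Q > K, reaction proceeds in reverse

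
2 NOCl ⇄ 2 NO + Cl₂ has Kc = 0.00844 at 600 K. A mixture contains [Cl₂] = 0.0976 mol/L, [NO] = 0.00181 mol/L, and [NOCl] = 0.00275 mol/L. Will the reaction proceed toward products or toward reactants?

to the left

Qc = [NO]²·[Cl₂] / [NOCl]² = (0.00181)²·(0.0976) / (0.00275)² = 0.0423
Qc = 0.0423 > Kc = 0.00844, so the reverse reaction proceeds.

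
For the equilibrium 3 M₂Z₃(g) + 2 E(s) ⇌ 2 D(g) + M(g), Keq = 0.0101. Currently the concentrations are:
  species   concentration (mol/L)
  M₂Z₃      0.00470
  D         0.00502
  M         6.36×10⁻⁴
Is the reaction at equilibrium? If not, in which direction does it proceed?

(E is a pure solid — omitted from Q.)
Q = [D]²·[M] / [M₂Z₃]³ = (0.00502)²·(6.36×10⁻⁴) / (0.00470)³ = 0.154
Q = 0.154 > Keq = 0.0101, so the reverse reaction proceeds.

reverse (toward reactants)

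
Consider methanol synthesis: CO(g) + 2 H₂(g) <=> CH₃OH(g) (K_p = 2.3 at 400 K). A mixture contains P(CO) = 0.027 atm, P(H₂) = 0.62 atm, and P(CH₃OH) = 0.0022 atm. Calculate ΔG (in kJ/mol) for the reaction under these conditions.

ΔG = -7.93 kJ/mol

Q_p = P(CH₃OH) / (P(CO)·P(H₂)²) = (0.0022) / ((0.027)·(0.62)²) = 0.212
ΔG = RT ln(Q_p/K_p) = (8.314 J mol⁻¹ K⁻¹)(400 K) × ln(0.212/2.3)
   = (3.326 kJ/mol)(-2.384) = -7.93 kJ/mol
ΔG < 0, so the forward reaction is spontaneous (proceeds forward).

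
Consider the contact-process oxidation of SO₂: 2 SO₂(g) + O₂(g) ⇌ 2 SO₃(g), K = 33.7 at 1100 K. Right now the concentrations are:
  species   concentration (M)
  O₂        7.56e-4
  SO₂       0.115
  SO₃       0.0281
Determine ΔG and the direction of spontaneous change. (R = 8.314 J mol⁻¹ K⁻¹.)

Q = [SO₃]² / ([SO₂]²·[O₂]) = (0.0281)² / ((0.115)²·(7.56e-4)) = 79.0
ΔG = RT ln(Q/K) = (8.314 J mol⁻¹ K⁻¹)(1100 K) × ln(79.0/33.7)
   = (9.145 kJ/mol)(0.8520) = 7.79 kJ/mol
ΔG > 0, so the forward reaction is non-spontaneous (proceeds in reverse).

ΔG = 7.79 kJ/mol; the forward reaction is non-spontaneous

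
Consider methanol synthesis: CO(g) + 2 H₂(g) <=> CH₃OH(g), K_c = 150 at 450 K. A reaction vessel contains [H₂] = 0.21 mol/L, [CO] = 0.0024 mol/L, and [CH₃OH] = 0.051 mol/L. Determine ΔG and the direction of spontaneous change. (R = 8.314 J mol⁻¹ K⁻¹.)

Q_c = [CH₃OH] / ([CO]·[H₂]²) = (0.051) / ((0.0024)·(0.21)²) = 482
ΔG = RT ln(Q_c/K_c) = (8.314 J mol⁻¹ K⁻¹)(450 K) × ln(482/150)
   = (3.741 kJ/mol)(1.167) = 4.37 kJ/mol
ΔG > 0, so the forward reaction is non-spontaneous (proceeds in reverse).

ΔG = 4.37 kJ/mol; the forward reaction is non-spontaneous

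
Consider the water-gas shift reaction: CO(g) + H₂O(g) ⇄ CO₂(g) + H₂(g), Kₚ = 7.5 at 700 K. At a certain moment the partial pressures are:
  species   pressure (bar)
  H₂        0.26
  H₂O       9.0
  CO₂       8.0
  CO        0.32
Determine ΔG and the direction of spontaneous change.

Qₚ = P(CO₂)·P(H₂) / (P(CO)·P(H₂O)) = (8.0)·(0.26) / ((0.32)·(9.0)) = 0.722
ΔG = RT ln(Qₚ/Kₚ) = (8.314 J mol⁻¹ K⁻¹)(700 K) × ln(0.722/7.5)
   = (5.820 kJ/mol)(-2.341) = -13.6 kJ/mol
ΔG < 0, so the forward reaction is spontaneous (proceeds forward).

ΔG = -13.6 kJ/mol; the forward reaction is spontaneous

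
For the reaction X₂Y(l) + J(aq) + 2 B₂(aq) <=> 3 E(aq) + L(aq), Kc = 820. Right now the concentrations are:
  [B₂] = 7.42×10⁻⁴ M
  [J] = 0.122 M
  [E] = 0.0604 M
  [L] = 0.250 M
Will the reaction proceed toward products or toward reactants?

(X₂Y is a pure liquid — omitted from Qc.)
Qc = [E]³·[L] / ([J]·[B₂]²) = (0.0604)³·(0.250) / ((0.122)·(7.42×10⁻⁴)²) = 820
Qc = 820 = Kc, so the system is already at equilibrium.

at equilibrium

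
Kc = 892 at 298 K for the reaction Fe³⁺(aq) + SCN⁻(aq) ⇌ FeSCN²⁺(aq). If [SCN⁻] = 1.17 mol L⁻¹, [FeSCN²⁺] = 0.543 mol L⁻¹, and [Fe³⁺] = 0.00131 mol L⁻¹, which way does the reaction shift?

Qc = [FeSCN²⁺] / ([Fe³⁺]·[SCN⁻]) = (0.543) / ((0.00131)·(1.17)) = 354
Qc = 354 < Kc = 892, so the forward reaction proceeds.

to the right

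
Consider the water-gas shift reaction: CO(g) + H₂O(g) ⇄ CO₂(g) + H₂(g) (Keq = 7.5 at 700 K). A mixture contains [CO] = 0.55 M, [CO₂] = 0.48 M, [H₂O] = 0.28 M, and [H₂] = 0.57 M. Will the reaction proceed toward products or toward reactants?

to the right

Q = [CO₂]·[H₂] / ([CO]·[H₂O]) = (0.48)·(0.57) / ((0.55)·(0.28)) = 1.8
Q = 1.8 < Keq = 7.5, so the forward reaction proceeds.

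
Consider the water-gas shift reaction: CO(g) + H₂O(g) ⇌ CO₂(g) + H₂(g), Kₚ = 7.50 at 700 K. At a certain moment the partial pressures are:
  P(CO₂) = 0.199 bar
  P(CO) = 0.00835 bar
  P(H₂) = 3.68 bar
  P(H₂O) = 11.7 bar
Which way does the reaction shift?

Qₚ = P(CO₂)·P(H₂) / (P(CO)·P(H₂O)) = (0.199)·(3.68) / ((0.00835)·(11.7)) = 7.50
Qₚ = 7.50 = Kₚ, so the system is already at equilibrium.

no net change (already at equilibrium)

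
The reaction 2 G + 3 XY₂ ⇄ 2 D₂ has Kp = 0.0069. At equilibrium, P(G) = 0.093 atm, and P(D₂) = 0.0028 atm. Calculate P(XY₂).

At equilibrium, Kp = P(D₂)² / (P(G)²·P(XY₂)³) = 0.0069.
(0.0028)² / ((0.093)²·(P(XY₂))³) = 0.0069
P(XY₂)³ = 0.131 ⇒ P(XY₂) = 0.51 atm

P(XY₂) = 0.51 atm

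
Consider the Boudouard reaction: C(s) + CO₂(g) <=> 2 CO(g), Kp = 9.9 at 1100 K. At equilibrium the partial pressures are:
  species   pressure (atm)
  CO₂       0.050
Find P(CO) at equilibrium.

P(CO) = 0.70 atm

(C is a pure solid — omitted from Kp.)
At equilibrium, Kp = P(CO)² / P(CO₂) = 9.9.
(P(CO))² / (0.050) = 9.9
P(CO)² = 0.495 ⇒ P(CO) = 0.70 atm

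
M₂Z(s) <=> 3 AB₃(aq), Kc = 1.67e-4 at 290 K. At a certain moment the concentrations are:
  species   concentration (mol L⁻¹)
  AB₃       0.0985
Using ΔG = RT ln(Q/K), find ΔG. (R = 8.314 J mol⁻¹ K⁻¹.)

(M₂Z is a pure solid — omitted from Qc.)
Qc = [AB₃]³ = (0.0985)³ = 9.56e-4
ΔG = RT ln(Qc/Kc) = (8.314 J mol⁻¹ K⁻¹)(290 K) × ln(9.56e-4/1.67e-4)
   = (2.411 kJ/mol)(1.745) = 4.21 kJ/mol
ΔG > 0, so the forward reaction is non-spontaneous (proceeds in reverse).

ΔG = 4.21 kJ/mol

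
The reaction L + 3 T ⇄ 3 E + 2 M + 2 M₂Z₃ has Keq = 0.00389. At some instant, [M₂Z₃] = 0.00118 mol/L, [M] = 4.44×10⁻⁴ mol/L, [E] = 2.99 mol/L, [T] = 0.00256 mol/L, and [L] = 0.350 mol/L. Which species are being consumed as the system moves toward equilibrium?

Q = [E]³·[M]²·[M₂Z₃]² / ([L]·[T]³) = (2.99)³·(4.44×10⁻⁴)²·(0.00118)² / ((0.350)·(0.00256)³) = 0.00125
Q = 0.00125 < Keq = 0.00389: net forward reaction.

L, T (reactants)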